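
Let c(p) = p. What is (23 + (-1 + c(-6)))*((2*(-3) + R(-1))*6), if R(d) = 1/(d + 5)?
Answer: -552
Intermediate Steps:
R(d) = 1/(5 + d)
(23 + (-1 + c(-6)))*((2*(-3) + R(-1))*6) = (23 + (-1 - 6))*((2*(-3) + 1/(5 - 1))*6) = (23 - 7)*((-6 + 1/4)*6) = 16*((-6 + ¼)*6) = 16*(-23/4*6) = 16*(-69/2) = -552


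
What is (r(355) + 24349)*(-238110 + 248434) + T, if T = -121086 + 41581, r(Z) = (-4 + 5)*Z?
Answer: 254964591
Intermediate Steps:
r(Z) = Z (r(Z) = 1*Z = Z)
T = -79505
(r(355) + 24349)*(-238110 + 248434) + T = (355 + 24349)*(-238110 + 248434) - 79505 = 24704*10324 - 79505 = 255044096 - 79505 = 254964591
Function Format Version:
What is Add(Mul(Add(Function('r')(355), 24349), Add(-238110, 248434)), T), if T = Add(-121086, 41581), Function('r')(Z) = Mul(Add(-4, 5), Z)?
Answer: 254964591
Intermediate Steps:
Function('r')(Z) = Z (Function('r')(Z) = Mul(1, Z) = Z)
T = -79505
Add(Mul(Add(Function('r')(355), 24349), Add(-238110, 248434)), T) = Add(Mul(Add(355, 24349), Add(-238110, 248434)), -79505) = Add(Mul(24704, 10324), -79505) = Add(255044096, -79505) = 254964591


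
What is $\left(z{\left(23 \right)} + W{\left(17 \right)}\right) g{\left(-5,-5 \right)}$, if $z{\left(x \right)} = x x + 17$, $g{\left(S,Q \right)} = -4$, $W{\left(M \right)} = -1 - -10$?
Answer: $-2220$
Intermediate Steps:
$W{\left(M \right)} = 9$ ($W{\left(M \right)} = -1 + 10 = 9$)
$z{\left(x \right)} = 17 + x^{2}$ ($z{\left(x \right)} = x^{2} + 17 = 17 + x^{2}$)
$\left(z{\left(23 \right)} + W{\left(17 \right)}\right) g{\left(-5,-5 \right)} = \left(\left(17 + 23^{2}\right) + 9\right) \left(-4\right) = \left(\left(17 + 529\right) + 9\right) \left(-4\right) = \left(546 + 9\right) \left(-4\right) = 555 \left(-4\right) = -2220$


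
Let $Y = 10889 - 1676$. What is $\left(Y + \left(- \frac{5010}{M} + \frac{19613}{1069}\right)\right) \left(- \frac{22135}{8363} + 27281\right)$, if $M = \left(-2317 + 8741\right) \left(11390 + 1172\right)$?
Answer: $\frac{2064451457577289229865}{8198255540222} \approx 2.5182 \cdot 10^{8}$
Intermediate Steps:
$M = 80698288$ ($M = 6424 \cdot 12562 = 80698288$)
$Y = 9213$
$\left(Y + \left(- \frac{5010}{M} + \frac{19613}{1069}\right)\right) \left(- \frac{22135}{8363} + 27281\right) = \left(9213 + \left(- \frac{5010}{80698288} + \frac{19613}{1069}\right)\right) \left(- \frac{22135}{8363} + 27281\right) = \left(9213 + \left(\left(-5010\right) \frac{1}{80698288} + 19613 \cdot \frac{1}{1069}\right)\right) \left(\left(-22135\right) \frac{1}{8363} + 27281\right) = \left(9213 + \left(- \frac{2505}{40349144} + \frac{19613}{1069}\right)\right) \left(- \frac{22135}{8363} + 27281\right) = \left(9213 + \frac{791365083427}{43133234936}\right) \frac{228128868}{8363} = \frac{398177858548795}{43133234936} \cdot \frac{228128868}{8363} = \frac{2064451457577289229865}{8198255540222}$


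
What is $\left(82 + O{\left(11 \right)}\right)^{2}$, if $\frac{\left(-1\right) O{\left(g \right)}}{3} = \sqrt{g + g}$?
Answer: $6922 - 492 \sqrt{22} \approx 4614.3$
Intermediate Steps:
$O{\left(g \right)} = - 3 \sqrt{2} \sqrt{g}$ ($O{\left(g \right)} = - 3 \sqrt{g + g} = - 3 \sqrt{2 g} = - 3 \sqrt{2} \sqrt{g}$)
$\left(82 + O{\left(11 \right)}\right)^{2} = \left(82 - 3 \sqrt{2} \sqrt{11}\right)^{2} = \left(82 - 3 \sqrt{22}\right)^{2}$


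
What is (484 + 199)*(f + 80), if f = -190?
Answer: -75130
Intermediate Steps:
(484 + 199)*(f + 80) = (484 + 199)*(-190 + 80) = 683*(-110) = -75130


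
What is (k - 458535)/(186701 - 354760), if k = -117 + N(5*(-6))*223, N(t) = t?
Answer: 465342/168059 ≈ 2.7689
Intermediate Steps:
k = -6807 (k = -117 + (5*(-6))*223 = -117 - 30*223 = -117 - 6690 = -6807)
(k - 458535)/(186701 - 354760) = (-6807 - 458535)/(186701 - 354760) = -465342/(-168059) = -465342*(-1/168059) = 465342/168059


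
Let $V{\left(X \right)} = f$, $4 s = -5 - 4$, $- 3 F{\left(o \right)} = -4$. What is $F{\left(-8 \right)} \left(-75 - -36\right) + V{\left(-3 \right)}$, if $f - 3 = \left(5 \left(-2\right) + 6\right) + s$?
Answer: $- \frac{221}{4} \approx -55.25$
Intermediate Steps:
$F{\left(o \right)} = \frac{4}{3}$ ($F{\left(o \right)} = \left(- \frac{1}{3}\right) \left(-4\right) = \frac{4}{3}$)
$s = - \frac{9}{4}$ ($s = \frac{-5 - 4}{4} = \frac{1}{4} \left(-9\right) = - \frac{9}{4} \approx -2.25$)
$f = - \frac{13}{4}$ ($f = 3 + \left(\left(5 \left(-2\right) + 6\right) - \frac{9}{4}\right) = 3 + \left(\left(-10 + 6\right) - \frac{9}{4}\right) = 3 - \frac{25}{4} = - \frac{13}{4} \approx -3.25$)
$V{\left(X \right)} = - \frac{13}{4}$
$F{\left(-8 \right)} \left(-75 - -36\right) + V{\left(-3 \right)} = \frac{4 \left(-75 - -36\right)}{3} - \frac{13}{4} = \frac{4 \left(-75 + 36\right)}{3} - \frac{13}{4} = \frac{4}{3} \left(-39\right) - \frac{13}{4} = -52 - \frac{13}{4} = - \frac{221}{4}$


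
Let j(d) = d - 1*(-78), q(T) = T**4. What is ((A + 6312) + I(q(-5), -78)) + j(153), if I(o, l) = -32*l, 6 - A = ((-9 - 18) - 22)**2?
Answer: 6644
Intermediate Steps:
A = -2395 (A = 6 - ((-9 - 18) - 22)**2 = 6 - (-27 - 22)**2 = 6 - 1*(-49)**2 = 6 - 1*2401 = 6 - 2401 = -2395)
j(d) = 78 + d (j(d) = d + 78 = 78 + d)
((A + 6312) + I(q(-5), -78)) + j(153) = ((-2395 + 6312) - 32*(-78)) + (78 + 153) = (3917 + 2496) + 231 = 6413 + 231 = 6644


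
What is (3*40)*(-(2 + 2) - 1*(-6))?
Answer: 240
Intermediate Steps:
(3*40)*(-(2 + 2) - 1*(-6)) = 120*(-1*4 + 6) = 120*(-4 + 6) = 120*2 = 240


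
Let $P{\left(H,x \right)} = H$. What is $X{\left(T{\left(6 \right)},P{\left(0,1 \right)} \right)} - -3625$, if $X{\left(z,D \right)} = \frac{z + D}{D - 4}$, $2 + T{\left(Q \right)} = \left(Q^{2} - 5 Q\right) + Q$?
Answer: $\frac{7245}{2} \approx 3622.5$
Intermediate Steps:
$T{\left(Q \right)} = -2 + Q^{2} - 4 Q$ ($T{\left(Q \right)} = -2 + \left(\left(Q^{2} - 5 Q\right) + Q\right) = -2 + \left(Q^{2} - 4 Q\right) = -2 + Q^{2} - 4 Q$)
$X{\left(z,D \right)} = \frac{D + z}{-4 + D}$
$X{\left(T{\left(6 \right)},P{\left(0,1 \right)} \right)} - -3625 = \frac{0 - \left(26 - 36\right)}{-4 + 0} - -3625 = \frac{0 - -10}{-4} + 3625 = - \frac{0 + 10}{4} + 3625 = \left(- \frac{1}{4}\right) 10 + 3625 = - \frac{5}{2} + 3625 = \frac{7245}{2}$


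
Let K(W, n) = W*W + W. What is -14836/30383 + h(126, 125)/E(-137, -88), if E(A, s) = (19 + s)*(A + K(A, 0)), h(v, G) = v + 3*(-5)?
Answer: -274440697/561933585 ≈ -0.48839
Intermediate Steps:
h(v, G) = -15 + v (h(v, G) = v - 15 = -15 + v)
K(W, n) = W + W² (K(W, n) = W² + W = W + W²)
E(A, s) = (19 + s)*(A + A*(1 + A))
-14836/30383 + h(126, 125)/E(-137, -88) = -14836/30383 + (-15 + 126)/((-137*(38 - 88 + 19*(-137) - 88*(1 - 137)))) = -14836*1/30383 + 111/((-137*(38 - 88 - 2603 - 88*(-136)))) = -14836/30383 + 111/((-137*(38 - 88 - 2603 + 11968))) = -14836/30383 + 111/((-137*9315)) = -14836/30383 + 111/(-1276155) = -14836/30383 + 111*(-1/1276155) = -14836/30383 - 37/425385 = -274440697/561933585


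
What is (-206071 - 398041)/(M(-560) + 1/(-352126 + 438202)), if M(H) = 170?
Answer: -51999544512/14632921 ≈ -3553.6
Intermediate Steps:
(-206071 - 398041)/(M(-560) + 1/(-352126 + 438202)) = (-206071 - 398041)/(170 + 1/(-352126 + 438202)) = -604112/(170 + 1/86076) = -604112/14632921/86076 = -604112*86076/14632921 = -51999544512/14632921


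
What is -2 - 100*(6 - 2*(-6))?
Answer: -1802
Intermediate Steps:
-2 - 100*(6 - 2*(-6)) = -2 - 100*(6 + 12) = -2 - 100*18 = -2 - 1800 = -1802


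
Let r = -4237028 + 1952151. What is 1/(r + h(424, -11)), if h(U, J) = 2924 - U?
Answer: -1/2282377 ≈ -4.3814e-7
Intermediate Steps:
r = -2284877
1/(r + h(424, -11)) = 1/(-2284877 + (2924 - 1*424)) = 1/(-2284877 + (2924 - 424)) = 1/(-2284877 + 2500) = 1/(-2282377) = -1/2282377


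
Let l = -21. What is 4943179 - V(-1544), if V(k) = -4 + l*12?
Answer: 4943435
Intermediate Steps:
V(k) = -256 (V(k) = -4 - 21*12 = -4 - 252 = -256)
4943179 - V(-1544) = 4943179 - 1*(-256) = 4943179 + 256 = 4943435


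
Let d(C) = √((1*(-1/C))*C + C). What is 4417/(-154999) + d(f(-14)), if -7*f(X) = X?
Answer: 150582/154999 ≈ 0.97150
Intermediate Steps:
f(X) = -X/7
d(C) = √(-1 + C) (d(C) = √((-1/C)*C + C) = √(-1 + C))
4417/(-154999) + d(f(-14)) = 4417/(-154999) + √(-1 - ⅐*(-14)) = 4417*(-1/154999) + √(-1 + 2) = -4417/154999 + √1 = -4417/154999 + 1 = 150582/154999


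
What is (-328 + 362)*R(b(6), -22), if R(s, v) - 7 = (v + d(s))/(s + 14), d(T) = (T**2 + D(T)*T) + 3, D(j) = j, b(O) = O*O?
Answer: 49691/25 ≈ 1987.6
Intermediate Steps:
b(O) = O**2
d(T) = 3 + 2*T**2 (d(T) = (T**2 + T*T) + 3 = (T**2 + T**2) + 3 = 2*T**2 + 3 = 3 + 2*T**2)
R(s, v) = 7 + (3 + v + 2*s**2)/(14 + s) (R(s, v) = 7 + (v + (3 + 2*s**2))/(s + 14) = 7 + (3 + v + 2*s**2)/(14 + s))
(-328 + 362)*R(b(6), -22) = (-328 + 362)*((101 - 22 + 2*(6**2)**2 + 7*6**2)/(14 + 6**2)) = 34*((101 - 22 + 2*36**2 + 7*36)/(14 + 36)) = 34*((101 - 22 + 2*1296 + 252)/50) = 34*((101 - 22 + 2592 + 252)/50) = 34*((1/50)*2923) = 34*(2923/50) = 49691/25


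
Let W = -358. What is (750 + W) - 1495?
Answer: -1103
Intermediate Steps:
(750 + W) - 1495 = (750 - 358) - 1495 = 392 - 1495 = -1103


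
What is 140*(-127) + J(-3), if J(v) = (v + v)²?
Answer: -17744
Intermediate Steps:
J(v) = 4*v² (J(v) = (2*v)² = 4*v²)
140*(-127) + J(-3) = 140*(-127) + 4*(-3)² = -17780 + 4*9 = -17780 + 36 = -17744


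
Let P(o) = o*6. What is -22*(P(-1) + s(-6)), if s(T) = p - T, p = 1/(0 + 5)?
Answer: -22/5 ≈ -4.4000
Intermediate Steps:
p = 1/5 ≈ 0.20000
s(T) = 1/5 - T
P(o) = 6*o
-22*(P(-1) + s(-6)) = -22*(6*(-1) + (1/5 - 1*(-6))) = -22*(-6 + (1/5 + 6)) = -22*(-6 + 31/5) = -22*1/5 = -22/5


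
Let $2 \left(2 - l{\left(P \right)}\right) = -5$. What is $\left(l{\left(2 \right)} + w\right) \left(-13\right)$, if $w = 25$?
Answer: $- \frac{767}{2} \approx -383.5$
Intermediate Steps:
$l{\left(P \right)} = \frac{9}{2}$ ($l{\left(P \right)} = 2 - - \frac{5}{2} = 2 + \frac{5}{2} = \frac{9}{2}$)
$\left(l{\left(2 \right)} + w\right) \left(-13\right) = \left(\frac{9}{2} + 25\right) \left(-13\right) = \frac{59}{2} \left(-13\right) = - \frac{767}{2}$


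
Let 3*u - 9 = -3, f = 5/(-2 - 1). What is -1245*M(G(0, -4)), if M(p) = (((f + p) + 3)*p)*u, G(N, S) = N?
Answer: 0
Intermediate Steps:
f = -5/3 (f = 5/(-3) = 5*(-⅓) = -5/3 ≈ -1.6667)
u = 2 (u = 3 + (⅓)*(-3) = 3 - 1 = 2)
M(p) = 2*p*(4/3 + p) (M(p) = (((-5/3 + p) + 3)*p)*2 = ((4/3 + p)*p)*2 = (p*(4/3 + p))*2 = 2*p*(4/3 + p))
-1245*M(G(0, -4)) = -830*0*(4 + 3*0) = -830*0*(4 + 0) = -830*0*4 = -1245*0 = 0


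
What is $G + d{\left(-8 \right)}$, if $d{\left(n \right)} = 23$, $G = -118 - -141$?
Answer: $46$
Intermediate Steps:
$G = 23$ ($G = -118 + 141 = 23$)
$G + d{\left(-8 \right)} = 23 + 23 = 46$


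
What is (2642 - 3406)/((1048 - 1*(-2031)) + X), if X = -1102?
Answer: -764/1977 ≈ -0.38644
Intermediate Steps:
(2642 - 3406)/((1048 - 1*(-2031)) + X) = (2642 - 3406)/((1048 - 1*(-2031)) - 1102) = -764/((1048 + 2031) - 1102) = -764/(3079 - 1102) = -764/1977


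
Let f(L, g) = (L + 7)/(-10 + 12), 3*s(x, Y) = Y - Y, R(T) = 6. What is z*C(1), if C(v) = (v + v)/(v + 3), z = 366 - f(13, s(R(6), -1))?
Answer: 178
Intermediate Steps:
s(x, Y) = 0 (s(x, Y) = (Y - Y)/3 = (⅓)*0 = 0)
f(L, g) = 7/2 + L/2 (f(L, g) = (7 + L)/2 = (7 + L)*(½) = 7/2 + L/2)
z = 356 (z = 366 - (7/2 + (½)*13) = 366 - (7/2 + 13/2) = 366 - 1*10 = 366 - 10 = 356)
C(v) = 2*v/(3 + v) (C(v) = (2*v)/(3 + v) = 2*v/(3 + v))
z*C(1) = 356*(2*1/(3 + 1)) = 356*(2*1/4) = 356*(2*1*(¼)) = 356*(½) = 178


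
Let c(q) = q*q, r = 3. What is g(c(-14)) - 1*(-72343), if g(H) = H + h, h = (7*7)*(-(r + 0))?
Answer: 72392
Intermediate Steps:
c(q) = q**2
h = -147 (h = (7*7)*(-(3 + 0)) = 49*(-1*3) = 49*(-3) = -147)
g(H) = -147 + H (g(H) = H - 147 = -147 + H)
g(c(-14)) - 1*(-72343) = (-147 + (-14)**2) - 1*(-72343) = (-147 + 196) + 72343 = 49 + 72343 = 72392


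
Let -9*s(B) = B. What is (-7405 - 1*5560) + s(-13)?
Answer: -116672/9 ≈ -12964.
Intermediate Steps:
s(B) = -B/9
(-7405 - 1*5560) + s(-13) = (-7405 - 1*5560) - ⅑*(-13) = (-7405 - 5560) + 13/9 = -12965 + 13/9 = -116672/9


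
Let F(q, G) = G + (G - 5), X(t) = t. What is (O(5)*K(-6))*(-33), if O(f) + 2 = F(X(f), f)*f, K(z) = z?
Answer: 4554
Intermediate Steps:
F(q, G) = -5 + 2*G (F(q, G) = G + (-5 + G) = -5 + 2*G)
O(f) = -2 + f*(-5 + 2*f) (O(f) = -2 + (-5 + 2*f)*f = -2 + f*(-5 + 2*f))
(O(5)*K(-6))*(-33) = ((-2 + 5*(-5 + 2*5))*(-6))*(-33) = ((-2 + 5*(-5 + 10))*(-6))*(-33) = ((-2 + 5*5)*(-6))*(-33) = ((-2 + 25)*(-6))*(-33) = (23*(-6))*(-33) = -138*(-33) = 4554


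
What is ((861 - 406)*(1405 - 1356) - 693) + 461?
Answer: 22063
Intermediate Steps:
((861 - 406)*(1405 - 1356) - 693) + 461 = (455*49 - 693) + 461 = (22295 - 693) + 461 = 21602 + 461 = 22063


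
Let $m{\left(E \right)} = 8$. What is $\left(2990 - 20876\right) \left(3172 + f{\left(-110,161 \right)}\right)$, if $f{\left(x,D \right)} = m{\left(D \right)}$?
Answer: $-56877480$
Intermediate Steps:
$f{\left(x,D \right)} = 8$
$\left(2990 - 20876\right) \left(3172 + f{\left(-110,161 \right)}\right) = \left(2990 - 20876\right) \left(3172 + 8\right) = \left(-17886\right) 3180 = -56877480$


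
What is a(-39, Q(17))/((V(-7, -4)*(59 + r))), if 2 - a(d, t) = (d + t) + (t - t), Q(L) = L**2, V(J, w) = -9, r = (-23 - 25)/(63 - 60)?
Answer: 248/387 ≈ 0.64083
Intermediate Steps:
r = -16 (r = -48/3 = -48*1/3 = -16)
a(d, t) = 2 - d - t (a(d, t) = 2 - ((d + t) + (t - t)) = 2 - ((d + t) + 0) = 2 - (d + t) = 2 + (-d - t) = 2 - d - t)
a(-39, Q(17))/((V(-7, -4)*(59 + r))) = (2 - 1*(-39) - 1*17**2)/((-9*(59 - 16))) = (2 + 39 - 1*289)/((-9*43)) = (2 + 39 - 289)/(-387) = -248*(-1/387) = 248/387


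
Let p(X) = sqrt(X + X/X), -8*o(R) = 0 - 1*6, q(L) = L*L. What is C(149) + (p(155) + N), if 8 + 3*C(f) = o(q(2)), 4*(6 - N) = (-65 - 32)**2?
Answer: -7046/3 + 2*sqrt(39) ≈ -2336.2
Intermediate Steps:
q(L) = L**2
N = -9385/4 (N = 6 - (-65 - 32)**2/4 = 6 - 1/4*(-97)**2 = 6 - 1/4*9409 = 6 - 9409/4 = -9385/4 ≈ -2346.3)
o(R) = 3/4 (o(R) = -(0 - 1*6)/8 = -(0 - 6)/8 = -1/8*(-6) = 3/4)
C(f) = -29/12 (C(f) = -8/3 + (1/3)*(3/4) = -8/3 + 1/4 = -29/12)
p(X) = sqrt(1 + X) (p(X) = sqrt(X + 1) = sqrt(1 + X))
C(149) + (p(155) + N) = -29/12 + (sqrt(1 + 155) - 9385/4) = -29/12 + (sqrt(156) - 9385/4) = -29/12 + (2*sqrt(39) - 9385/4) = -29/12 + (-9385/4 + 2*sqrt(39)) = -7046/3 + 2*sqrt(39)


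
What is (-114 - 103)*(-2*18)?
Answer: 7812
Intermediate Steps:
(-114 - 103)*(-2*18) = -217*(-36) = 7812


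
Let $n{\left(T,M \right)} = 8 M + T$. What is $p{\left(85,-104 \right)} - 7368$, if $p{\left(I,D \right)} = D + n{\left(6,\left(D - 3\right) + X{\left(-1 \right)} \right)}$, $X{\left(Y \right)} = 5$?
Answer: $-8282$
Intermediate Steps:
$n{\left(T,M \right)} = T + 8 M$
$p{\left(I,D \right)} = 22 + 9 D$ ($p{\left(I,D \right)} = D + \left(6 + 8 \left(\left(D - 3\right) + 5\right)\right) = D + \left(6 + 8 \left(\left(-3 + D\right) + 5\right)\right) = D + \left(6 + 8 \left(2 + D\right)\right) = D + \left(6 + \left(16 + 8 D\right)\right) = D + \left(22 + 8 D\right) = 22 + 9 D$)
$p{\left(85,-104 \right)} - 7368 = \left(22 + 9 \left(-104\right)\right) - 7368 = \left(22 - 936\right) - 7368 = -914 - 7368 = -8282$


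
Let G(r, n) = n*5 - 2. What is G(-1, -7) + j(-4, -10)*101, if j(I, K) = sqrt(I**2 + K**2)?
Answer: -37 + 202*sqrt(29) ≈ 1050.8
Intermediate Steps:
G(r, n) = -2 + 5*n (G(r, n) = 5*n - 2 = -2 + 5*n)
G(-1, -7) + j(-4, -10)*101 = (-2 + 5*(-7)) + sqrt((-4)**2 + (-10)**2)*101 = (-2 - 35) + sqrt(16 + 100)*101 = -37 + sqrt(116)*101 = -37 + (2*sqrt(29))*101 = -37 + 202*sqrt(29)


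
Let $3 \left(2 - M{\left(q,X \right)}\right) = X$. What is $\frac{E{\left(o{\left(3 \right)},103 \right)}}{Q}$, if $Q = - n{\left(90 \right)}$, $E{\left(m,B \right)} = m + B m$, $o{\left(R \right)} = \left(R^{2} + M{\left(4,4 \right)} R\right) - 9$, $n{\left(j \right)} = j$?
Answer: $- \frac{104}{45} \approx -2.3111$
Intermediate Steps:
$M{\left(q,X \right)} = 2 - \frac{X}{3}$
$o{\left(R \right)} = -9 + R^{2} + \frac{2 R}{3}$ ($o{\left(R \right)} = \left(R^{2} + \left(2 - \frac{4}{3}\right) R\right) - 9 = \left(R^{2} + \frac{2 R}{3}\right) - 9 = -9 + R^{2} + \frac{2 R}{3}$)
$Q = -90$ ($Q = \left(-1\right) 90 = -90$)
$\frac{E{\left(o{\left(3 \right)},103 \right)}}{Q} = \frac{\left(-9 + 3^{2} + \frac{2}{3} \cdot 3\right) \left(1 + 103\right)}{-90} = \left(-9 + 9 + 2\right) 104 \left(- \frac{1}{90}\right) = 2 \cdot 104 \left(- \frac{1}{90}\right) = 208 \left(- \frac{1}{90}\right) = - \frac{104}{45}$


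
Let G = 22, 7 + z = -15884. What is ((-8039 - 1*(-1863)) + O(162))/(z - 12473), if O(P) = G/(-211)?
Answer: 651579/2992402 ≈ 0.21774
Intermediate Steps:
z = -15891 (z = -7 - 15884 = -15891)
O(P) = -22/211 (O(P) = 22/(-211) = 22*(-1/211) = -22/211)
((-8039 - 1*(-1863)) + O(162))/(z - 12473) = ((-8039 - 1*(-1863)) - 22/211)/(-15891 - 12473) = ((-8039 + 1863) - 22/211)/(-28364) = (-6176 - 22/211)*(-1/28364) = -1303158/211*(-1/28364) = 651579/2992402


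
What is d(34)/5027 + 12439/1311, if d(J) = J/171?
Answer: 187593341/19771191 ≈ 9.4882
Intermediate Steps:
d(J) = J/171 (d(J) = J*(1/171) = J/171)
d(34)/5027 + 12439/1311 = ((1/171)*34)/5027 + 12439/1311 = (34/171)*(1/5027) + 12439*(1/1311) = 34/859617 + 12439/1311 = 187593341/19771191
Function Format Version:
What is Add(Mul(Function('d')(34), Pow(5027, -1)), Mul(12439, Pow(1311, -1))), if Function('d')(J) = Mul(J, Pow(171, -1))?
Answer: Rational(187593341, 19771191) ≈ 9.4882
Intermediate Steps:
Function('d')(J) = Mul(Rational(1, 171), J) (Function('d')(J) = Mul(J, Rational(1, 171)) = Mul(Rational(1, 171), J))
Add(Mul(Function('d')(34), Pow(5027, -1)), Mul(12439, Pow(1311, -1))) = Add(Mul(Mul(Rational(1, 171), 34), Pow(5027, -1)), Mul(12439, Pow(1311, -1))) = Add(Mul(Rational(34, 171), Rational(1, 5027)), Mul(12439, Rational(1, 1311))) = Add(Rational(34, 859617), Rational(12439, 1311)) = Rational(187593341, 19771191)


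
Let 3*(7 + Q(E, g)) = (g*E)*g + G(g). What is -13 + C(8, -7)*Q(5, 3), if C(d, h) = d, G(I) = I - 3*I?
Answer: 35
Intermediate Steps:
G(I) = -2*I
Q(E, g) = -7 - 2*g/3 + E*g**2/3 (Q(E, g) = -7 + ((g*E)*g - 2*g)/3 = -7 + ((E*g)*g - 2*g)/3 = -7 + (E*g**2 - 2*g)/3 = -7 + (-2*g + E*g**2)/3 = -7 + (-2*g/3 + E*g**2/3) = -7 - 2*g/3 + E*g**2/3)
-13 + C(8, -7)*Q(5, 3) = -13 + 8*(-7 - 2/3*3 + (1/3)*5*3**2) = -13 + 8*(-7 - 2 + (1/3)*5*9) = -13 + 8*(-7 - 2 + 15) = -13 + 8*6 = -13 + 48 = 35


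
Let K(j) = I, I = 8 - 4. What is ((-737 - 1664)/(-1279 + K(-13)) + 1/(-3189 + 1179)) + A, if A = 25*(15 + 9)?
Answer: 102831649/170850 ≈ 601.88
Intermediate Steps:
I = 4
K(j) = 4
A = 600 (A = 25*24 = 600)
((-737 - 1664)/(-1279 + K(-13)) + 1/(-3189 + 1179)) + A = ((-737 - 1664)/(-1279 + 4) + 1/(-3189 + 1179)) + 600 = (-2401/(-1275) + 1/(-2010)) + 600 = (-2401*(-1/1275) - 1/2010) + 600 = (2401/1275 - 1/2010) + 600 = 321649/170850 + 600 = 102831649/170850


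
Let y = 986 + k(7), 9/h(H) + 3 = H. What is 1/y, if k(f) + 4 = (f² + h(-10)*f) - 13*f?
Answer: 13/12157 ≈ 0.0010693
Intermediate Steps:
h(H) = 9/(-3 + H)
k(f) = -4 + f² - 178*f/13 (k(f) = -4 + ((f² + (9/(-3 - 10))*f) - 13*f) = -4 + ((f² + (9/(-13))*f) - 13*f) = -4 + ((f² + (9*(-1/13))*f) - 13*f) = -4 + ((f² - 9*f/13) - 13*f) = -4 + (f² - 178*f/13) = -4 + f² - 178*f/13)
y = 12157/13 (y = 986 + (-4 + 7² - 178/13*7) = 986 + (-4 + 49 - 1246/13) = 986 - 661/13 = 12157/13 ≈ 935.15)
1/y = 1/(12157/13) = 13/12157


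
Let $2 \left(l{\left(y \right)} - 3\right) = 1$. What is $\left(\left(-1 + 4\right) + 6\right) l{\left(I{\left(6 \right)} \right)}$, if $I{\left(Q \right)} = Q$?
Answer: $\frac{63}{2} \approx 31.5$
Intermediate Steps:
$l{\left(y \right)} = \frac{7}{2}$ ($l{\left(y \right)} = 3 + \frac{1}{2} \cdot 1 = 3 + \frac{1}{2} = \frac{7}{2}$)
$\left(\left(-1 + 4\right) + 6\right) l{\left(I{\left(6 \right)} \right)} = \left(\left(-1 + 4\right) + 6\right) \frac{7}{2} = \left(3 + 6\right) \frac{7}{2} = 9 \cdot \frac{7}{2} = \frac{63}{2}$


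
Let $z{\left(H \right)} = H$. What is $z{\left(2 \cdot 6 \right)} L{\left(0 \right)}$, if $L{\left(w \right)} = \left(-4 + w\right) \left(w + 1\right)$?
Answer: $-48$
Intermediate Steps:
$L{\left(w \right)} = \left(1 + w\right) \left(-4 + w\right)$ ($L{\left(w \right)} = \left(-4 + w\right) \left(1 + w\right) = \left(1 + w\right) \left(-4 + w\right)$)
$z{\left(2 \cdot 6 \right)} L{\left(0 \right)} = 2 \cdot 6 \left(-4 + 0^{2} - 0\right) = 12 \left(-4 + 0 + 0\right) = 12 \left(-4\right) = -48$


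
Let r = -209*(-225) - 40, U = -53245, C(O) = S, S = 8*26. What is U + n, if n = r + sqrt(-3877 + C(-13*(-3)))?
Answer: -6260 + I*sqrt(3669) ≈ -6260.0 + 60.572*I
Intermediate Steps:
S = 208
C(O) = 208
r = 46985 (r = 47025 - 40 = 46985)
n = 46985 + I*sqrt(3669) (n = 46985 + sqrt(-3877 + 208) = 46985 + sqrt(-3669) = 46985 + I*sqrt(3669) ≈ 46985.0 + 60.572*I)
U + n = -53245 + (46985 + I*sqrt(3669)) = -6260 + I*sqrt(3669)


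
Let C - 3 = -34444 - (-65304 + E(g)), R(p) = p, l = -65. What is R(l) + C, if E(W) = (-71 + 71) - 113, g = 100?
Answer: 30911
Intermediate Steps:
E(W) = -113 (E(W) = 0 - 113 = -113)
C = 30976 (C = 3 + (-34444 - (-65304 - 113)) = 3 + (-34444 - 1*(-65417)) = 3 + (-34444 + 65417) = 3 + 30973 = 30976)
R(l) + C = -65 + 30976 = 30911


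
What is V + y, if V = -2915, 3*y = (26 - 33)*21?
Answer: -2964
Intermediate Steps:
y = -49 (y = ((26 - 33)*21)/3 = (-7*21)/3 = (⅓)*(-147) = -49)
V + y = -2915 - 49 = -2964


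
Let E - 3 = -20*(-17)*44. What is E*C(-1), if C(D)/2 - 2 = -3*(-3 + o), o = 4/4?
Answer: 239408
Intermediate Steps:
o = 1 (o = 4*(¼) = 1)
C(D) = 16 (C(D) = 4 + 2*(-3*(-3 + 1)) = 4 + 2*(-3*(-2)) = 4 + 2*6 = 4 + 12 = 16)
E = 14963 (E = 3 - 20*(-17)*44 = 3 + 340*44 = 3 + 14960 = 14963)
E*C(-1) = 14963*16 = 239408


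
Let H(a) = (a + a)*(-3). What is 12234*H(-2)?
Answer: 146808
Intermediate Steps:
H(a) = -6*a (H(a) = (2*a)*(-3) = -6*a)
12234*H(-2) = 12234*(-6*(-2)) = 12234*12 = 146808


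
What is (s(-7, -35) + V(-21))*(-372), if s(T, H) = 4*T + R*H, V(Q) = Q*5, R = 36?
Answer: 518196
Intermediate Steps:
V(Q) = 5*Q
s(T, H) = 4*T + 36*H
(s(-7, -35) + V(-21))*(-372) = ((4*(-7) + 36*(-35)) + 5*(-21))*(-372) = ((-28 - 1260) - 105)*(-372) = (-1288 - 105)*(-372) = -1393*(-372) = 518196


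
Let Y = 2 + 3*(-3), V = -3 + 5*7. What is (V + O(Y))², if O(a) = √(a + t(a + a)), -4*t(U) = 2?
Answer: (64 + I*√30)²/4 ≈ 1016.5 + 175.27*I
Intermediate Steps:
V = 32 (V = -3 + 35 = 32)
Y = -7 (Y = 2 - 9 = -7)
t(U) = -½ (t(U) = -¼*2 = -½)
O(a) = √(-½ + a) (O(a) = √(a - ½) = √(-½ + a))
(V + O(Y))² = (32 + √(-2 + 4*(-7))/2)² = (32 + √(-2 - 28)/2)² = (32 + √(-30)/2)² = (32 + (I*√30)/2)² = (32 + I*√30/2)²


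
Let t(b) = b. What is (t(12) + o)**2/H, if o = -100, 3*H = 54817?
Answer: 23232/54817 ≈ 0.42381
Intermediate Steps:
H = 54817/3 (H = (1/3)*54817 = 54817/3 ≈ 18272.)
(t(12) + o)**2/H = (12 - 100)**2/(54817/3) = (-88)**2*(3/54817) = 7744*(3/54817) = 23232/54817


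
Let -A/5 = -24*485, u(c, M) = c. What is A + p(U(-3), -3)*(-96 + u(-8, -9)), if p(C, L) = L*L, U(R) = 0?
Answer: 57264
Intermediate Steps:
A = 58200 (A = -(-120)*485 = -5*(-11640) = 58200)
p(C, L) = L²
A + p(U(-3), -3)*(-96 + u(-8, -9)) = 58200 + (-3)²*(-96 - 8) = 58200 + 9*(-104) = 58200 - 936 = 57264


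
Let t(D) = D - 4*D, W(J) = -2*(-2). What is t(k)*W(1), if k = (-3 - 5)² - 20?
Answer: -528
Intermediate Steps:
W(J) = 4
k = 44 (k = (-8)² - 20 = 64 - 20 = 44)
t(D) = -3*D
t(k)*W(1) = -3*44*4 = -132*4 = -528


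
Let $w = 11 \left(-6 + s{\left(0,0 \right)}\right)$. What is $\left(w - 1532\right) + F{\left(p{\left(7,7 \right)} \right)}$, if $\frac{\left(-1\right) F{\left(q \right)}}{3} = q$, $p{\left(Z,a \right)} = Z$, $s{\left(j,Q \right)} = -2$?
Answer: $-1641$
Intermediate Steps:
$F{\left(q \right)} = - 3 q$
$w = -88$ ($w = 11 \left(-6 - 2\right) = 11 \left(-8\right) = -88$)
$\left(w - 1532\right) + F{\left(p{\left(7,7 \right)} \right)} = \left(-88 - 1532\right) - 21 = -1620 - 21 = -1641$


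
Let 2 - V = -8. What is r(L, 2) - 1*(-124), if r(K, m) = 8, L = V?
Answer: 132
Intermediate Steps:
V = 10 (V = 2 - 1*(-8) = 2 + 8 = 10)
L = 10
r(L, 2) - 1*(-124) = 8 - 1*(-124) = 8 + 124 = 132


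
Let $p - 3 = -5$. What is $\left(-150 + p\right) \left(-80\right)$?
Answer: $12160$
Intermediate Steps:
$p = -2$ ($p = 3 - 5 = -2$)
$\left(-150 + p\right) \left(-80\right) = \left(-150 - 2\right) \left(-80\right) = \left(-152\right) \left(-80\right) = 12160$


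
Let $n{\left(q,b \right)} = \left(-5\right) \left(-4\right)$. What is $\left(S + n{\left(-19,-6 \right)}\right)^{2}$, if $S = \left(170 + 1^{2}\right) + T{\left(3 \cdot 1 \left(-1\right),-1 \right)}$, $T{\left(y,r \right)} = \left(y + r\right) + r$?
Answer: $34596$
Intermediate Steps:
$n{\left(q,b \right)} = 20$
$T{\left(y,r \right)} = y + 2 r$ ($T{\left(y,r \right)} = \left(r + y\right) + r = y + 2 r$)
$S = 166$ ($S = \left(170 + 1^{2}\right) + \left(3 \cdot 1 \left(-1\right) + 2 \left(-1\right)\right) = \left(170 + 1\right) + \left(3 \left(-1\right) - 2\right) = 171 - 5 = 166$)
$\left(S + n{\left(-19,-6 \right)}\right)^{2} = \left(166 + 20\right)^{2} = 186^{2} = 34596$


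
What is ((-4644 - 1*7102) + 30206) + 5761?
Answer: 24221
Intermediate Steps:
((-4644 - 1*7102) + 30206) + 5761 = ((-4644 - 7102) + 30206) + 5761 = (-11746 + 30206) + 5761 = 18460 + 5761 = 24221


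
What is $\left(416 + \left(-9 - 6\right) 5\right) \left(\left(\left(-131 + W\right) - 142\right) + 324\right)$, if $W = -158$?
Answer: $-36487$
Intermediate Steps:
$\left(416 + \left(-9 - 6\right) 5\right) \left(\left(\left(-131 + W\right) - 142\right) + 324\right) = \left(416 + \left(-9 - 6\right) 5\right) \left(\left(\left(-131 - 158\right) - 142\right) + 324\right) = \left(416 - 75\right) \left(\left(-289 - 142\right) + 324\right) = \left(416 - 75\right) \left(-431 + 324\right) = 341 \left(-107\right) = -36487$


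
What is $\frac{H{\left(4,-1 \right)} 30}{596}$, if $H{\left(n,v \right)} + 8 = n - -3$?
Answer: $- \frac{15}{298} \approx -0.050336$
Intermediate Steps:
$H{\left(n,v \right)} = -5 + n$ ($H{\left(n,v \right)} = -8 + \left(n - -3\right) = -8 + \left(n + 3\right) = -8 + \left(3 + n\right) = -5 + n$)
$\frac{H{\left(4,-1 \right)} 30}{596} = \frac{\left(-5 + 4\right) 30}{596} = \left(-1\right) 30 \cdot \frac{1}{596} = \left(-30\right) \frac{1}{596} = - \frac{15}{298}$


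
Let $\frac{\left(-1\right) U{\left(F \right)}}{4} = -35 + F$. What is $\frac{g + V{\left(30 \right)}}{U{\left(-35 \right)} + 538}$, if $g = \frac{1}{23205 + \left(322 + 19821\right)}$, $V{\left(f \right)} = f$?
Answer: $\frac{1300441}{35458664} \approx 0.036675$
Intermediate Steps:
$U{\left(F \right)} = 140 - 4 F$ ($U{\left(F \right)} = - 4 \left(-35 + F\right) = 140 - 4 F$)
$g = \frac{1}{43348}$ ($g = \frac{1}{23205 + 20143} = \frac{1}{43348} \approx 2.3069 \cdot 10^{-5}$)
$\frac{g + V{\left(30 \right)}}{U{\left(-35 \right)} + 538} = \frac{\frac{1}{43348} + 30}{\left(140 - -140\right) + 538} = \frac{1300441}{43348 \left(\left(140 + 140\right) + 538\right)} = \frac{1300441}{43348 \left(280 + 538\right)} = \frac{1300441}{43348 \cdot 818} = \frac{1300441}{43348} \cdot \frac{1}{818} = \frac{1300441}{35458664}$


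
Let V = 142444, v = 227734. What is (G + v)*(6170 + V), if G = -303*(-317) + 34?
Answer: 48124036866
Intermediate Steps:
G = 96085 (G = 96051 + 34 = 96085)
(G + v)*(6170 + V) = (96085 + 227734)*(6170 + 142444) = 323819*148614 = 48124036866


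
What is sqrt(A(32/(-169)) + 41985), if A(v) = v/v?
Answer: sqrt(41986) ≈ 204.90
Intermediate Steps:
A(v) = 1
sqrt(A(32/(-169)) + 41985) = sqrt(1 + 41985) = sqrt(41986)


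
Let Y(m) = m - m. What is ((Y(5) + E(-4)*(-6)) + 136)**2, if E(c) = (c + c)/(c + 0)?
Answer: 15376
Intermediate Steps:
Y(m) = 0
E(c) = 2 (E(c) = (2*c)/c = 2)
((Y(5) + E(-4)*(-6)) + 136)**2 = ((0 + 2*(-6)) + 136)**2 = ((0 - 12) + 136)**2 = (-12 + 136)**2 = 124**2 = 15376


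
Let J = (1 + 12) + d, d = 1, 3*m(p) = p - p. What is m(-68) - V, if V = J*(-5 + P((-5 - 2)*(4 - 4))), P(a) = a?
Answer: 70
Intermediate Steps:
m(p) = 0 (m(p) = (p - p)/3 = (1/3)*0 = 0)
J = 14 (J = (1 + 12) + 1 = 13 + 1 = 14)
V = -70 (V = 14*(-5 + (-5 - 2)*(4 - 4)) = 14*(-5 - 7*0) = 14*(-5 + 0) = 14*(-5) = -70)
m(-68) - V = 0 - 1*(-70) = 0 + 70 = 70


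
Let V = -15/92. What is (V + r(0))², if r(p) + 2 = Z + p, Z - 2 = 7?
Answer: 395641/8464 ≈ 46.744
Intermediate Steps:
Z = 9 (Z = 2 + 7 = 9)
r(p) = 7 + p (r(p) = -2 + (9 + p) = 7 + p)
V = -15/92 (V = -15*1/92 = -15/92 ≈ -0.16304)
(V + r(0))² = (-15/92 + (7 + 0))² = (-15/92 + 7)² = (629/92)² = 395641/8464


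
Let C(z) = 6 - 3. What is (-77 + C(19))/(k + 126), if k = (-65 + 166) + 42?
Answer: -74/269 ≈ -0.27509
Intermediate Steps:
C(z) = 3
k = 143 (k = 101 + 42 = 143)
(-77 + C(19))/(k + 126) = (-77 + 3)/(143 + 126) = -74/269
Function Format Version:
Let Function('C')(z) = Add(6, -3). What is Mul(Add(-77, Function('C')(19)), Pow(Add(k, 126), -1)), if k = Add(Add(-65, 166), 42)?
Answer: Rational(-74, 269) ≈ -0.27509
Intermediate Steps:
Function('C')(z) = 3
k = 143 (k = Add(101, 42) = 143)
Mul(Add(-77, Function('C')(19)), Pow(Add(k, 126), -1)) = Mul(Add(-77, 3), Pow(Add(143, 126), -1)) = Mul(-74, Pow(269, -1)) = Mul(-74, Rational(1, 269)) = Rational(-74, 269)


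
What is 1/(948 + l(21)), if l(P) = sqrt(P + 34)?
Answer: 948/898649 - sqrt(55)/898649 ≈ 0.0010467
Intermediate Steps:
l(P) = sqrt(34 + P)
1/(948 + l(21)) = 1/(948 + sqrt(34 + 21)) = 1/(948 + sqrt(55))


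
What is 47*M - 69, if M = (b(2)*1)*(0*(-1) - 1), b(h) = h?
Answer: -163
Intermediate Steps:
M = -2 (M = (2*1)*(0*(-1) - 1) = 2*(0 - 1) = 2*(-1) = -2)
47*M - 69 = 47*(-2) - 69 = -94 - 69 = -163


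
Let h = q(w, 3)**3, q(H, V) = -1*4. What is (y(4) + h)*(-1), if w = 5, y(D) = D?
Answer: 60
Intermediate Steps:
q(H, V) = -4
h = -64 (h = (-4)**3 = -64)
(y(4) + h)*(-1) = (4 - 64)*(-1) = -60*(-1) = 60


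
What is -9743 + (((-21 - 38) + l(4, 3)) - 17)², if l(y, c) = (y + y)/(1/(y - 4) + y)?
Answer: -3967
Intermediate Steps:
l(y, c) = 2*y/(y + 1/(-4 + y)) (l(y, c) = (2*y)/(1/(-4 + y) + y) = (2*y)/(y + 1/(-4 + y)) = 2*y/(y + 1/(-4 + y)))
-9743 + (((-21 - 38) + l(4, 3)) - 17)² = -9743 + (((-21 - 38) + 2*4*(-4 + 4)/(1 + 4² - 4*4)) - 17)² = -9743 + ((-59 + 2*4*0/(1 + 16 - 16)) - 17)² = -9743 + ((-59 + 2*4*0/1) - 17)² = -9743 + ((-59 + 2*4*1*0) - 17)² = -9743 + ((-59 + 0) - 17)² = -9743 + (-59 - 17)² = -9743 + (-76)² = -9743 + 5776 = -3967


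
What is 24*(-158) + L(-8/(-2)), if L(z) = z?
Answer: -3788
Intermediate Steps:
24*(-158) + L(-8/(-2)) = 24*(-158) - 8/(-2) = -3792 - 8*(-½) = -3792 + 4 = -3788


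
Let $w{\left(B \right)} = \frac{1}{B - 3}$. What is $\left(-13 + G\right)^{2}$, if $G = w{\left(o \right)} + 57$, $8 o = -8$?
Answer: $\frac{30625}{16} \approx 1914.1$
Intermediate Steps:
$o = -1$ ($o = \frac{1}{8} \left(-8\right) = -1$)
$w{\left(B \right)} = \frac{1}{-3 + B}$
$G = \frac{227}{4}$ ($G = \frac{1}{-3 - 1} + 57 = \frac{1}{-4} + 57 = - \frac{1}{4} + 57 = \frac{227}{4} \approx 56.75$)
$\left(-13 + G\right)^{2} = \left(-13 + \frac{227}{4}\right)^{2} = \left(\frac{175}{4}\right)^{2} = \frac{30625}{16}$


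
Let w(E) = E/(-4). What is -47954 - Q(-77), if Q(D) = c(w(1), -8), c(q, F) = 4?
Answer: -47958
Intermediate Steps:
w(E) = -E/4 (w(E) = E*(-¼) = -E/4)
Q(D) = 4
-47954 - Q(-77) = -47954 - 1*4 = -47954 - 4 = -47958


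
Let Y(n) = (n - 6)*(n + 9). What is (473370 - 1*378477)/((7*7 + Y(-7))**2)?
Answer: 94893/529 ≈ 179.38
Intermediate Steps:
Y(n) = (-6 + n)*(9 + n)
(473370 - 1*378477)/((7*7 + Y(-7))**2) = (473370 - 1*378477)/((7*7 + (-54 + (-7)**2 + 3*(-7)))**2) = (473370 - 378477)/((49 + (-54 + 49 - 21))**2) = 94893/((49 - 26)**2) = 94893/(23**2) = 94893/529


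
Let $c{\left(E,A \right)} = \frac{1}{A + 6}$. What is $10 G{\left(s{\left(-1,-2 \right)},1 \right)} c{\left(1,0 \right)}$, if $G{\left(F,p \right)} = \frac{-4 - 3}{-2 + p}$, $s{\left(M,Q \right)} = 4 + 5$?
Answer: $\frac{35}{3} \approx 11.667$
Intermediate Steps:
$s{\left(M,Q \right)} = 9$
$c{\left(E,A \right)} = \frac{1}{6 + A}$
$G{\left(F,p \right)} = - \frac{7}{-2 + p}$
$10 G{\left(s{\left(-1,-2 \right)},1 \right)} c{\left(1,0 \right)} = \frac{10 \left(- \frac{7}{-2 + 1}\right)}{6 + 0} = \frac{10 \left(- \frac{7}{-1}\right)}{6} = 10 \left(\left(-7\right) \left(-1\right)\right) \frac{1}{6} = 10 \cdot 7 \cdot \frac{1}{6} = 70 \cdot \frac{1}{6} = \frac{35}{3}$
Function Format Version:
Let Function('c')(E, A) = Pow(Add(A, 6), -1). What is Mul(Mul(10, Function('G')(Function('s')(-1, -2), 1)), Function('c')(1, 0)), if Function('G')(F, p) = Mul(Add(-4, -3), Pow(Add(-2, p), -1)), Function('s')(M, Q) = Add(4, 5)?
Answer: Rational(35, 3) ≈ 11.667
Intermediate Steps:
Function('s')(M, Q) = 9
Function('c')(E, A) = Pow(Add(6, A), -1)
Function('G')(F, p) = Mul(-7, Pow(Add(-2, p), -1))
Mul(Mul(10, Function('G')(Function('s')(-1, -2), 1)), Function('c')(1, 0)) = Mul(Mul(10, Mul(-7, Pow(Add(-2, 1), -1))), Pow(Add(6, 0), -1)) = Mul(Mul(10, Mul(-7, Pow(-1, -1))), Pow(6, -1)) = Mul(Mul(10, Mul(-7, -1)), Rational(1, 6)) = Mul(Mul(10, 7), Rational(1, 6)) = Mul(70, Rational(1, 6)) = Rational(35, 3)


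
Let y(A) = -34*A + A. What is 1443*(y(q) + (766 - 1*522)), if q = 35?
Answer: -1314573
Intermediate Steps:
y(A) = -33*A
1443*(y(q) + (766 - 1*522)) = 1443*(-33*35 + (766 - 1*522)) = 1443*(-1155 + (766 - 522)) = 1443*(-1155 + 244) = 1443*(-911) = -1314573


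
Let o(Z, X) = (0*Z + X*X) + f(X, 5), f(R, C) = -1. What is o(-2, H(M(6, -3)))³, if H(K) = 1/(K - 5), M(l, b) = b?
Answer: -250047/262144 ≈ -0.95385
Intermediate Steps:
H(K) = 1/(-5 + K)
o(Z, X) = -1 + X² (o(Z, X) = (0*Z + X*X) - 1 = (0 + X²) - 1 = X² - 1 = -1 + X²)
o(-2, H(M(6, -3)))³ = (-1 + (1/(-5 - 3))²)³ = (-1 + (1/(-8))²)³ = (-1 + (-⅛)²)³ = (-1 + 1/64)³ = (-63/64)³ = -250047/262144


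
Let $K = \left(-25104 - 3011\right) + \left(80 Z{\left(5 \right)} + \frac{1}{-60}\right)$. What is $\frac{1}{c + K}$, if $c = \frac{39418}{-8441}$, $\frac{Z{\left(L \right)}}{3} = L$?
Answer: $- \frac{506460}{13633744421} \approx -3.7148 \cdot 10^{-5}$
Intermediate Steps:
$Z{\left(L \right)} = 3 L$
$c = - \frac{39418}{8441}$ ($c = 39418 \left(- \frac{1}{8441}\right) = - \frac{39418}{8441} \approx -4.6698$)
$K = - \frac{1614901}{60}$ ($K = \left(-25104 - 3011\right) + \left(80 \cdot 3 \cdot 5 + \frac{1}{-60}\right) = -28115 + \left(80 \cdot 15 - \frac{1}{60}\right) = -28115 + \left(1200 - \frac{1}{60}\right) = -28115 + \frac{71999}{60} = - \frac{1614901}{60} \approx -26915.0$)
$\frac{1}{c + K} = \frac{1}{- \frac{39418}{8441} - \frac{1614901}{60}} = \frac{1}{- \frac{13633744421}{506460}} = - \frac{506460}{13633744421}$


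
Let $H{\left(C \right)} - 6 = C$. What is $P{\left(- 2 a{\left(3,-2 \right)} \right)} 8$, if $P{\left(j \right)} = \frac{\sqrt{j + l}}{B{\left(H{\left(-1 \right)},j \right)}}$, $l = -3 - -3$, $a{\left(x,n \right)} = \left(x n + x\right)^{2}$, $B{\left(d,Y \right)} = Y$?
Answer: $- \frac{4 i \sqrt{2}}{3} \approx - 1.8856 i$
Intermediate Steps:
$H{\left(C \right)} = 6 + C$
$a{\left(x,n \right)} = \left(x + n x\right)^{2}$ ($a{\left(x,n \right)} = \left(n x + x\right)^{2} = \left(x + n x\right)^{2}$)
$l = 0$ ($l = -3 + 3 = 0$)
$P{\left(j \right)} = \frac{1}{\sqrt{j}}$ ($P{\left(j \right)} = \frac{\sqrt{j + 0}}{j} = \frac{\sqrt{j}}{j} = \frac{1}{\sqrt{j}}$)
$P{\left(- 2 a{\left(3,-2 \right)} \right)} 8 = \frac{1}{\sqrt{- 2 \cdot 3^{2} \left(1 - 2\right)^{2}}} \cdot 8 = \frac{1}{\sqrt{- 2 \cdot 9 \left(-1\right)^{2}}} \cdot 8 = \frac{1}{\sqrt{- 2 \cdot 9 \cdot 1}} \cdot 8 = \frac{1}{\sqrt{\left(-2\right) 9}} \cdot 8 = \frac{1}{\sqrt{-18}} \cdot 8 = - \frac{i \sqrt{2}}{6} \cdot 8 = - \frac{4 i \sqrt{2}}{3}$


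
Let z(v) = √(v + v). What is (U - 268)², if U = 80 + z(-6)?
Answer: 35332 - 752*I*√3 ≈ 35332.0 - 1302.5*I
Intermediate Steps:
z(v) = √2*√v (z(v) = √(2*v) = √2*√v)
U = 80 + 2*I*√3 (U = 80 + √2*√(-6) = 80 + √2*(I*√6) = 80 + 2*I*√3 ≈ 80.0 + 3.4641*I)
(U - 268)² = ((80 + 2*I*√3) - 268)² = (-188 + 2*I*√3)²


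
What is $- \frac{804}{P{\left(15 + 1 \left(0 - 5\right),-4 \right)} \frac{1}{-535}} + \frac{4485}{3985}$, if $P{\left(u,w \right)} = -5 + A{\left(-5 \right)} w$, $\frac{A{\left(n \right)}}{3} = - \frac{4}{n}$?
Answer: $- \frac{1714042419}{58181} \approx -29461.0$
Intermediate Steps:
$A{\left(n \right)} = - \frac{12}{n}$ ($A{\left(n \right)} = 3 \left(- \frac{4}{n}\right) = - \frac{12}{n}$)
$P{\left(u,w \right)} = -5 + \frac{12 w}{5}$ ($P{\left(u,w \right)} = -5 + - \frac{12}{-5} w = -5 + \left(-12\right) \left(- \frac{1}{5}\right) w = -5 + \frac{12 w}{5}$)
$- \frac{804}{P{\left(15 + 1 \left(0 - 5\right),-4 \right)} \frac{1}{-535}} + \frac{4485}{3985} = - \frac{804}{\left(-5 + \frac{12}{5} \left(-4\right)\right) \frac{1}{-535}} + \frac{4485}{3985} = - \frac{804}{\left(-5 - \frac{48}{5}\right) \left(- \frac{1}{535}\right)} + 4485 \cdot \frac{1}{3985} = - \frac{804}{\left(- \frac{73}{5}\right) \left(- \frac{1}{535}\right)} + \frac{897}{797} = - \frac{804}{\frac{73}{2675}} + \frac{897}{797} = \left(-804\right) \frac{2675}{73} + \frac{897}{797} = - \frac{2150700}{73} + \frac{897}{797} = - \frac{1714042419}{58181}$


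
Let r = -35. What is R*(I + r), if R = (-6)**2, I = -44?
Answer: -2844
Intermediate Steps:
R = 36
R*(I + r) = 36*(-44 - 35) = 36*(-79) = -2844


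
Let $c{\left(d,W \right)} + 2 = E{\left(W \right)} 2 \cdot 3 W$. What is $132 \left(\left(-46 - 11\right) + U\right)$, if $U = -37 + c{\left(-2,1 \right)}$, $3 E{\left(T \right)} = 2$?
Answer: $-12144$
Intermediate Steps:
$E{\left(T \right)} = \frac{2}{3}$ ($E{\left(T \right)} = \frac{1}{3} \cdot 2 = \frac{2}{3}$)
$c{\left(d,W \right)} = -2 + 4 W$ ($c{\left(d,W \right)} = -2 + \frac{2}{3} \cdot 2 \cdot 3 W = -2 + \frac{4 \cdot 3 W}{3} = -2 + 4 W$)
$U = -35$ ($U = -37 + \left(-2 + 4 \cdot 1\right) = -37 + \left(-2 + 4\right) = -37 + 2 = -35$)
$132 \left(\left(-46 - 11\right) + U\right) = 132 \left(\left(-46 - 11\right) - 35\right) = 132 \left(-57 - 35\right) = 132 \left(-92\right) = -12144$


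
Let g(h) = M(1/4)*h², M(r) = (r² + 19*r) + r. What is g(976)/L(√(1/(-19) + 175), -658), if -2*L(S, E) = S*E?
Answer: 803736*√15789/91133 ≈ 1108.2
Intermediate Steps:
M(r) = r² + 20*r
g(h) = 81*h²/16 (g(h) = ((20 + 1/4)/4)*h² = ((20 + ¼)/4)*h² = ((¼)*(81/4))*h² = 81*h²/16)
L(S, E) = -E*S/2 (L(S, E) = -S*E/2 = -E*S/2)
g(976)/L(√(1/(-19) + 175), -658) = ((81/16)*976²)/((-½*(-658)*√(1/(-19) + 175))) = ((81/16)*952576)/((-½*(-658)*√(-1/19 + 175))) = 4822416/((-½*(-658)*√(3324/19))) = 4822416/((-½*(-658)*2*√15789/19)) = 4822416/((658*√15789/19)) = 4822416*(√15789/546798) = 803736*√15789/91133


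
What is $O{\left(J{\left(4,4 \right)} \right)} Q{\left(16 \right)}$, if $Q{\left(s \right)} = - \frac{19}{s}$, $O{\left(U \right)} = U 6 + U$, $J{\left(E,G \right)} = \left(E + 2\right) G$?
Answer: $- \frac{399}{2} \approx -199.5$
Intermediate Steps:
$J{\left(E,G \right)} = G \left(2 + E\right)$ ($J{\left(E,G \right)} = \left(2 + E\right) G = G \left(2 + E\right)$)
$O{\left(U \right)} = 7 U$ ($O{\left(U \right)} = 6 U + U = 7 U$)
$O{\left(J{\left(4,4 \right)} \right)} Q{\left(16 \right)} = 7 \cdot 4 \left(2 + 4\right) \left(- \frac{19}{16}\right) = 7 \cdot 4 \cdot 6 \left(\left(-19\right) \frac{1}{16}\right) = 7 \cdot 24 \left(- \frac{19}{16}\right) = 168 \left(- \frac{19}{16}\right) = - \frac{399}{2}$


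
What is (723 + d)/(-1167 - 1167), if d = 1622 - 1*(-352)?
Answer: -899/778 ≈ -1.1555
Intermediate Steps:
d = 1974 (d = 1622 + 352 = 1974)
(723 + d)/(-1167 - 1167) = (723 + 1974)/(-1167 - 1167) = 2697/(-2334) = 2697*(-1/2334) = -899/778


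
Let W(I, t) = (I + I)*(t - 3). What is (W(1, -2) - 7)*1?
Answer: -17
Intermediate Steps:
W(I, t) = 2*I*(-3 + t) (W(I, t) = (2*I)*(-3 + t) = 2*I*(-3 + t))
(W(1, -2) - 7)*1 = (2*1*(-3 - 2) - 7)*1 = (2*1*(-5) - 7)*1 = (-10 - 7)*1 = -17*1 = -17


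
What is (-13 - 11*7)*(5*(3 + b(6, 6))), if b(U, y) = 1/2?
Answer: -1575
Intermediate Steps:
b(U, y) = 1/2
(-13 - 11*7)*(5*(3 + b(6, 6))) = (-13 - 11*7)*(5*(3 + 1/2)) = (-13 - 77)*(5*(7/2)) = -90*35/2 = -1575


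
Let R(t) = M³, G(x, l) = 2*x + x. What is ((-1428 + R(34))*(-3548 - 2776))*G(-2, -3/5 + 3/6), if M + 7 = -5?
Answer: -119751264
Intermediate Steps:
M = -12 (M = -7 - 5 = -12)
G(x, l) = 3*x
R(t) = -1728 (R(t) = (-12)³ = -1728)
((-1428 + R(34))*(-3548 - 2776))*G(-2, -3/5 + 3/6) = ((-1428 - 1728)*(-3548 - 2776))*(3*(-2)) = -3156*(-6324)*(-6) = 19958544*(-6) = -119751264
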